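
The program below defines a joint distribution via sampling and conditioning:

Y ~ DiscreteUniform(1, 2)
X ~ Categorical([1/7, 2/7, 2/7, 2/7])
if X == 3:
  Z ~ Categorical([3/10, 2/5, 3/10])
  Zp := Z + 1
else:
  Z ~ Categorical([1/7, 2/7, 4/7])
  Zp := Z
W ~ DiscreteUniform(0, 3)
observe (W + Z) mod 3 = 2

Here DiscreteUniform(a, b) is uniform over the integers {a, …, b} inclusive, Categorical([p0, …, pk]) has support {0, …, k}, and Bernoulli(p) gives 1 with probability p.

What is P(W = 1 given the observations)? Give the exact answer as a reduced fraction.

P(W = 1 | obs) = 13/61

Enumerate traces; 32 have nonzero weight after conditioning:
  (Y=1, X=0, Z=0, W=2) weight 1/392
  (Y=1, X=0, Z=1, W=1) weight 1/196
  (Y=1, X=0, Z=2, W=0) weight 1/98
  (Y=1, X=0, Z=2, W=3) weight 1/98
  (Y=1, X=1, Z=0, W=2) weight 1/196
  (Y=1, X=1, Z=1, W=1) weight 1/98
  (Y=1, X=1, Z=2, W=0) weight 1/49
  (Y=1, X=1, Z=2, W=3) weight 1/49
  … 24 more
Group by W:
  weight(W=0) = 121/980
  weight(W=1) = 39/490
  weight(W=2) = 23/490
  weight(W=3) = 121/980
Total weight = 121/980 + 39/490 + 23/490 + 121/980 = 183/490
P(W=0 | obs) = 121/980 / 183/490 = 121/366
P(W=1 | obs) = 39/490 / 183/490 = 13/61
P(W=2 | obs) = 23/490 / 183/490 = 23/183
P(W=3 | obs) = 121/980 / 183/490 = 121/366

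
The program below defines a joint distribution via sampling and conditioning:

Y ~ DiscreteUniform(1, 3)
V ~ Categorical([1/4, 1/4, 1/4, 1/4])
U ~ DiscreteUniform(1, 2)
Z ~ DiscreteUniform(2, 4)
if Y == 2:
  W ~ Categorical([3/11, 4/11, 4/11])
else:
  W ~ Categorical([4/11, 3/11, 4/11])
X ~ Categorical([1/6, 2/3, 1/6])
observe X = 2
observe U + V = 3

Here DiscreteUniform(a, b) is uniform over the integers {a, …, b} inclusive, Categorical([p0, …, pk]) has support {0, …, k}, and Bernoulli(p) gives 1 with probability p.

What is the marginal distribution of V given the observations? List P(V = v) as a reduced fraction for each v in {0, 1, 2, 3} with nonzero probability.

P(V=1) = 1/2, P(V=2) = 1/2

Enumerate traces; 54 have nonzero weight after conditioning:
  (Y=1, V=1, U=2, Z=2, W=0, X=2) weight 1/1188
  (Y=1, V=1, U=2, Z=2, W=1, X=2) weight 1/1584
  (Y=1, V=1, U=2, Z=2, W=2, X=2) weight 1/1188
  (Y=1, V=1, U=2, Z=3, W=0, X=2) weight 1/1188
  (Y=1, V=1, U=2, Z=3, W=1, X=2) weight 1/1584
  (Y=1, V=1, U=2, Z=3, W=2, X=2) weight 1/1188
  (Y=1, V=1, U=2, Z=4, W=0, X=2) weight 1/1188
  (Y=1, V=1, U=2, Z=4, W=1, X=2) weight 1/1584
  (Y=1, V=2, U=1, Z=2, W=0, X=2) weight 1/1188
  … 45 more
Group by V:
  weight(V=1) = 1/48
  weight(V=2) = 1/48
Total weight = 1/48 + 1/48 = 1/24
P(V=1 | obs) = 1/48 / 1/24 = 1/2
P(V=2 | obs) = 1/48 / 1/24 = 1/2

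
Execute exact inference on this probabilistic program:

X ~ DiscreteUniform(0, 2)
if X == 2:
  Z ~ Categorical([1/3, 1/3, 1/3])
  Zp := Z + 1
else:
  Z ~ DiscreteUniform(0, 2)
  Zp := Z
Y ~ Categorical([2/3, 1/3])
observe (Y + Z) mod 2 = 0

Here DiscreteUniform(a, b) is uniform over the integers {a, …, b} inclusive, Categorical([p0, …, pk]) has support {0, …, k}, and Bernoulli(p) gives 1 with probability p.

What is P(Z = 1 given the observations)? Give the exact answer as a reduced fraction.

P(Z = 1 | obs) = 1/5

Enumerate traces; 9 have nonzero weight after conditioning:
  (X=0, Z=0, Y=0) weight 2/27
  (X=0, Z=1, Y=1) weight 1/27
  (X=0, Z=2, Y=0) weight 2/27
  (X=1, Z=0, Y=0) weight 2/27
  (X=1, Z=1, Y=1) weight 1/27
  (X=1, Z=2, Y=0) weight 2/27
  (X=2, Z=0, Y=0) weight 2/27
  (X=2, Z=1, Y=1) weight 1/27
  … 1 more
Group by Z:
  weight(Z=0) = 2/9
  weight(Z=1) = 1/9
  weight(Z=2) = 2/9
Total weight = 2/9 + 1/9 + 2/9 = 5/9
P(Z=0 | obs) = 2/9 / 5/9 = 2/5
P(Z=1 | obs) = 1/9 / 5/9 = 1/5
P(Z=2 | obs) = 2/9 / 5/9 = 2/5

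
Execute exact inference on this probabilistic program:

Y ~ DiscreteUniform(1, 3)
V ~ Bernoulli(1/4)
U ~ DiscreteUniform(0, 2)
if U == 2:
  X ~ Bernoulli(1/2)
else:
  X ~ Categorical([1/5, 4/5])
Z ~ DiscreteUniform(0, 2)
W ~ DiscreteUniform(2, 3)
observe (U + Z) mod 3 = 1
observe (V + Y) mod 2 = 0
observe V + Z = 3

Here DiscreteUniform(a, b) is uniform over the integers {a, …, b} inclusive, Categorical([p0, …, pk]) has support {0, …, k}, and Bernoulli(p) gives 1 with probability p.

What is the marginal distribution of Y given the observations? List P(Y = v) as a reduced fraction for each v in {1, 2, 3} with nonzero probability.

Enumerate traces; 8 have nonzero weight after conditioning:
  (Y=1, V=1, U=2, X=0, Z=2, W=2) weight 1/432
  (Y=1, V=1, U=2, X=0, Z=2, W=3) weight 1/432
  (Y=1, V=1, U=2, X=1, Z=2, W=2) weight 1/432
  (Y=1, V=1, U=2, X=1, Z=2, W=3) weight 1/432
  (Y=3, V=1, U=2, X=0, Z=2, W=2) weight 1/432
  (Y=3, V=1, U=2, X=0, Z=2, W=3) weight 1/432
  (Y=3, V=1, U=2, X=1, Z=2, W=2) weight 1/432
  (Y=3, V=1, U=2, X=1, Z=2, W=3) weight 1/432
Group by Y:
  weight(Y=1) = 1/108
  weight(Y=3) = 1/108
Total weight = 1/108 + 1/108 = 1/54
P(Y=1 | obs) = 1/108 / 1/54 = 1/2
P(Y=3 | obs) = 1/108 / 1/54 = 1/2

P(Y=1) = 1/2, P(Y=3) = 1/2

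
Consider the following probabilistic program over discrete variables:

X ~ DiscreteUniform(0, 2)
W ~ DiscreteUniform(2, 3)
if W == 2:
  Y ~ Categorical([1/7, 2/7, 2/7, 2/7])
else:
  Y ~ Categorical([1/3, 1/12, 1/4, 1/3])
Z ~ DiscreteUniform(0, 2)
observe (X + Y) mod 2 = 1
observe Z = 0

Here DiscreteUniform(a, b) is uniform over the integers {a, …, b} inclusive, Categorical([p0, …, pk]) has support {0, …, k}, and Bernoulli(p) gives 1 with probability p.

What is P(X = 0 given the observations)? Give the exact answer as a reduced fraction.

Enumerate traces; 12 have nonzero weight after conditioning:
  (X=0, W=2, Y=1, Z=0) weight 1/63
  (X=0, W=2, Y=3, Z=0) weight 1/63
  (X=0, W=3, Y=1, Z=0) weight 1/216
  (X=0, W=3, Y=3, Z=0) weight 1/54
  (X=1, W=2, Y=0, Z=0) weight 1/126
  (X=1, W=2, Y=2, Z=0) weight 1/63
  (X=1, W=3, Y=0, Z=0) weight 1/54
  (X=1, W=3, Y=2, Z=0) weight 1/72
  (X=2, W=2, Y=1, Z=0) weight 1/63
  … 3 more
Group by X:
  weight(X=0) = 83/1512
  weight(X=1) = 85/1512
  weight(X=2) = 83/1512
Total weight = 83/1512 + 85/1512 + 83/1512 = 251/1512
P(X=0 | obs) = 83/1512 / 251/1512 = 83/251
P(X=1 | obs) = 85/1512 / 251/1512 = 85/251
P(X=2 | obs) = 83/1512 / 251/1512 = 83/251

P(X = 0 | obs) = 83/251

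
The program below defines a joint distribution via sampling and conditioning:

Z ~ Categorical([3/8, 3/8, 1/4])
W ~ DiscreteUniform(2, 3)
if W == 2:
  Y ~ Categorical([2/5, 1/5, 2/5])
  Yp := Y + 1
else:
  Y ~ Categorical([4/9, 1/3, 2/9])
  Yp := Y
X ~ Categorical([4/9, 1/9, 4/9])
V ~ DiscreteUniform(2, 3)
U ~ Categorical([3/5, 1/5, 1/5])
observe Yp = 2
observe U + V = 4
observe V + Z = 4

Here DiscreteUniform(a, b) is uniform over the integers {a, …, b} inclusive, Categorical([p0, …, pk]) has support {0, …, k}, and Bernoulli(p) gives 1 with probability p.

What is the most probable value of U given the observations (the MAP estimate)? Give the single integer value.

Enumerate traces; 12 have nonzero weight after conditioning:
  (Z=1, W=2, Y=1, X=0, V=3, U=1) weight 1/600
  (Z=1, W=2, Y=1, X=1, V=3, U=1) weight 1/2400
  (Z=1, W=2, Y=1, X=2, V=3, U=1) weight 1/600
  (Z=1, W=3, Y=2, X=0, V=3, U=1) weight 1/540
  (Z=1, W=3, Y=2, X=1, V=3, U=1) weight 1/2160
  (Z=1, W=3, Y=2, X=2, V=3, U=1) weight 1/540
  (Z=2, W=2, Y=1, X=0, V=2, U=2) weight 1/900
  (Z=2, W=2, Y=1, X=1, V=2, U=2) weight 1/3600
  … 4 more
Group by U:
  weight(U=1) = 19/2400
  weight(U=2) = 19/3600
Total weight = 19/2400 + 19/3600 = 19/1440
P(U=1 | obs) = 19/2400 / 19/1440 = 3/5
P(U=2 | obs) = 19/3600 / 19/1440 = 2/5
argmax = 1

argmax_v P(U = v | obs) = 1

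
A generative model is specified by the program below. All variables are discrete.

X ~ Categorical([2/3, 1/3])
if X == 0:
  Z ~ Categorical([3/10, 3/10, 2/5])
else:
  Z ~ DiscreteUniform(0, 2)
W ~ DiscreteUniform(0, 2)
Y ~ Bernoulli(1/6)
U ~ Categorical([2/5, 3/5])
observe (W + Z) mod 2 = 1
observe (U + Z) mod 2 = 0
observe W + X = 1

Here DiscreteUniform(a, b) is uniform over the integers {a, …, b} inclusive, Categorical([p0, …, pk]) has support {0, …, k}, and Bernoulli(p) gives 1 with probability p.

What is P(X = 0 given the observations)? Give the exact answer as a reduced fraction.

P(X = 0 | obs) = 14/19

Enumerate traces; 6 have nonzero weight after conditioning:
  (X=0, Z=0, W=1, Y=0, U=0) weight 1/45
  (X=0, Z=0, W=1, Y=1, U=0) weight 1/225
  (X=0, Z=2, W=1, Y=0, U=0) weight 4/135
  (X=0, Z=2, W=1, Y=1, U=0) weight 4/675
  (X=1, Z=1, W=0, Y=0, U=1) weight 1/54
  (X=1, Z=1, W=0, Y=1, U=1) weight 1/270
Group by X:
  weight(X=0) = 14/225
  weight(X=1) = 1/45
Total weight = 14/225 + 1/45 = 19/225
P(X=0 | obs) = 14/225 / 19/225 = 14/19
P(X=1 | obs) = 1/45 / 19/225 = 5/19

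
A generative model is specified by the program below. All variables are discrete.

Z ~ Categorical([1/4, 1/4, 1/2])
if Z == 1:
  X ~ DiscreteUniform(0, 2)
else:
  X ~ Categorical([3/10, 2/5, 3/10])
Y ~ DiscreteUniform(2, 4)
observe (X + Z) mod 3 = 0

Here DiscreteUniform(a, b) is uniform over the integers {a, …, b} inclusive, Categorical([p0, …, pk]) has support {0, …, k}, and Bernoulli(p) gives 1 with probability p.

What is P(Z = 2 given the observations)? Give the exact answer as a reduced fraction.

P(Z = 2 | obs) = 24/43

Enumerate traces; 9 have nonzero weight after conditioning:
  (Z=0, X=0, Y=2) weight 1/40
  (Z=0, X=0, Y=3) weight 1/40
  (Z=0, X=0, Y=4) weight 1/40
  (Z=1, X=2, Y=2) weight 1/36
  (Z=1, X=2, Y=3) weight 1/36
  (Z=1, X=2, Y=4) weight 1/36
  (Z=2, X=1, Y=2) weight 1/15
  (Z=2, X=1, Y=3) weight 1/15
  … 1 more
Group by Z:
  weight(Z=0) = 3/40
  weight(Z=1) = 1/12
  weight(Z=2) = 1/5
Total weight = 3/40 + 1/12 + 1/5 = 43/120
P(Z=0 | obs) = 3/40 / 43/120 = 9/43
P(Z=1 | obs) = 1/12 / 43/120 = 10/43
P(Z=2 | obs) = 1/5 / 43/120 = 24/43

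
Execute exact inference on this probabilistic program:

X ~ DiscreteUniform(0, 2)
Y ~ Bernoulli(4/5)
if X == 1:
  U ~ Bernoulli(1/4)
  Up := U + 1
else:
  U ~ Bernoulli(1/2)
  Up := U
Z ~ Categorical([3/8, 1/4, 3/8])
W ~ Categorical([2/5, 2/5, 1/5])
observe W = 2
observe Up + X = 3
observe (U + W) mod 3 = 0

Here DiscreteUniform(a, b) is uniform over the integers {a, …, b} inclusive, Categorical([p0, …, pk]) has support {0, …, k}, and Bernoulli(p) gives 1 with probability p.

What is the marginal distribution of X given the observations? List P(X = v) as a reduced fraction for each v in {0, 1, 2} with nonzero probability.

Enumerate traces; 12 have nonzero weight after conditioning:
  (X=1, Y=0, U=1, Z=0, W=2) weight 1/800
  (X=1, Y=0, U=1, Z=1, W=2) weight 1/1200
  (X=1, Y=0, U=1, Z=2, W=2) weight 1/800
  (X=1, Y=1, U=1, Z=0, W=2) weight 1/200
  (X=1, Y=1, U=1, Z=1, W=2) weight 1/300
  (X=1, Y=1, U=1, Z=2, W=2) weight 1/200
  (X=2, Y=0, U=1, Z=0, W=2) weight 1/400
  (X=2, Y=0, U=1, Z=1, W=2) weight 1/600
  … 4 more
Group by X:
  weight(X=1) = 1/60
  weight(X=2) = 1/30
Total weight = 1/60 + 1/30 = 1/20
P(X=1 | obs) = 1/60 / 1/20 = 1/3
P(X=2 | obs) = 1/30 / 1/20 = 2/3

P(X=1) = 1/3, P(X=2) = 2/3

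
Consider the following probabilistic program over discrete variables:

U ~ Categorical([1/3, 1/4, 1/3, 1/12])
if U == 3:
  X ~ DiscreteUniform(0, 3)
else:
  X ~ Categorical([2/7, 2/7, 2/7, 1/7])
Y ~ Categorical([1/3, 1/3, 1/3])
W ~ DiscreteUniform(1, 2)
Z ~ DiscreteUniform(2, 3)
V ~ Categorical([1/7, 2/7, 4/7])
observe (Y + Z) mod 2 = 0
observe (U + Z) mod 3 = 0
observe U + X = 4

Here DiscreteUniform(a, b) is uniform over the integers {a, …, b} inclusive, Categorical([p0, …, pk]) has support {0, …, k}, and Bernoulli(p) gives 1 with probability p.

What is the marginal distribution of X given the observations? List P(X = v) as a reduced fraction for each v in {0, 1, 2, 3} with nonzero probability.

P(X=1) = 7/31, P(X=3) = 24/31

Enumerate traces; 18 have nonzero weight after conditioning:
  (U=1, X=3, Y=0, W=1, Z=2, V=0) weight 1/2352
  (U=1, X=3, Y=0, W=1, Z=2, V=1) weight 1/1176
  (U=1, X=3, Y=0, W=1, Z=2, V=2) weight 1/588
  (U=1, X=3, Y=0, W=2, Z=2, V=0) weight 1/2352
  (U=1, X=3, Y=0, W=2, Z=2, V=1) weight 1/1176
  (U=1, X=3, Y=0, W=2, Z=2, V=2) weight 1/588
  (U=1, X=3, Y=2, W=1, Z=2, V=0) weight 1/2352
  (U=1, X=3, Y=2, W=1, Z=2, V=1) weight 1/1176
  (U=3, X=1, Y=1, W=1, Z=3, V=0) weight 1/4032
  … 9 more
Group by X:
  weight(X=1) = 1/288
  weight(X=3) = 1/84
Total weight = 1/288 + 1/84 = 31/2016
P(X=1 | obs) = 1/288 / 31/2016 = 7/31
P(X=3 | obs) = 1/84 / 31/2016 = 24/31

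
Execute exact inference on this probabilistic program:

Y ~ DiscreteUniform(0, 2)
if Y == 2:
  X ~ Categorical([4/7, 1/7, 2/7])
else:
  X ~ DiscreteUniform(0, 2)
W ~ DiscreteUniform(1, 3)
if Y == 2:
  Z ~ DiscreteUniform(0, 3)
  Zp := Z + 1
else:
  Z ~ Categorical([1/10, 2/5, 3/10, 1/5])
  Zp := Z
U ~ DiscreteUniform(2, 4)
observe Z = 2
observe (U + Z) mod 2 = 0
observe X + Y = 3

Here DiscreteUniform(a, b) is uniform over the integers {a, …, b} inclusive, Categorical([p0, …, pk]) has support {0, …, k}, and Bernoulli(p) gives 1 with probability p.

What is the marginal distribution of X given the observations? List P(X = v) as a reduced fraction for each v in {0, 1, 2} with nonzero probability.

Enumerate traces; 12 have nonzero weight after conditioning:
  (Y=1, X=2, W=1, Z=2, U=2) weight 1/270
  (Y=1, X=2, W=1, Z=2, U=4) weight 1/270
  (Y=1, X=2, W=2, Z=2, U=2) weight 1/270
  (Y=1, X=2, W=2, Z=2, U=4) weight 1/270
  (Y=1, X=2, W=3, Z=2, U=2) weight 1/270
  (Y=1, X=2, W=3, Z=2, U=4) weight 1/270
  (Y=2, X=1, W=1, Z=2, U=2) weight 1/756
  (Y=2, X=1, W=1, Z=2, U=4) weight 1/756
  … 4 more
Group by X:
  weight(X=1) = 1/126
  weight(X=2) = 1/45
Total weight = 1/126 + 1/45 = 19/630
P(X=1 | obs) = 1/126 / 19/630 = 5/19
P(X=2 | obs) = 1/45 / 19/630 = 14/19

P(X=1) = 5/19, P(X=2) = 14/19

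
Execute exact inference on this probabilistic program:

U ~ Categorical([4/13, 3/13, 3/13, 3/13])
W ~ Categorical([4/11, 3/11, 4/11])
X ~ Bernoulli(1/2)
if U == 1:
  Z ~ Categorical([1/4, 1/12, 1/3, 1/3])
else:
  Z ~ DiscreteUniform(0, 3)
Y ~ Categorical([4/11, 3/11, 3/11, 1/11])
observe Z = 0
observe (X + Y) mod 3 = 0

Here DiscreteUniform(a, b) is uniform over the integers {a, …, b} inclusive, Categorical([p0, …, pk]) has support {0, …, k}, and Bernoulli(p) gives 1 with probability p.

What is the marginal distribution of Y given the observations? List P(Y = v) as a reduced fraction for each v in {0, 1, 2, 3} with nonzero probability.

Enumerate traces; 36 have nonzero weight after conditioning:
  (U=0, W=0, X=0, Z=0, Y=0) weight 8/1573
  (U=0, W=0, X=0, Z=0, Y=3) weight 2/1573
  (U=0, W=0, X=1, Z=0, Y=2) weight 6/1573
  (U=0, W=1, X=0, Z=0, Y=0) weight 6/1573
  (U=0, W=1, X=0, Z=0, Y=3) weight 3/3146
  (U=0, W=1, X=1, Z=0, Y=2) weight 9/3146
  (U=0, W=2, X=0, Z=0, Y=0) weight 8/1573
  (U=0, W=2, X=0, Z=0, Y=3) weight 2/1573
  … 28 more
Group by Y:
  weight(Y=0) = 1/22
  weight(Y=2) = 3/88
  weight(Y=3) = 1/88
Total weight = 1/22 + 3/88 + 1/88 = 1/11
P(Y=0 | obs) = 1/22 / 1/11 = 1/2
P(Y=2 | obs) = 3/88 / 1/11 = 3/8
P(Y=3 | obs) = 1/88 / 1/11 = 1/8

P(Y=0) = 1/2, P(Y=2) = 3/8, P(Y=3) = 1/8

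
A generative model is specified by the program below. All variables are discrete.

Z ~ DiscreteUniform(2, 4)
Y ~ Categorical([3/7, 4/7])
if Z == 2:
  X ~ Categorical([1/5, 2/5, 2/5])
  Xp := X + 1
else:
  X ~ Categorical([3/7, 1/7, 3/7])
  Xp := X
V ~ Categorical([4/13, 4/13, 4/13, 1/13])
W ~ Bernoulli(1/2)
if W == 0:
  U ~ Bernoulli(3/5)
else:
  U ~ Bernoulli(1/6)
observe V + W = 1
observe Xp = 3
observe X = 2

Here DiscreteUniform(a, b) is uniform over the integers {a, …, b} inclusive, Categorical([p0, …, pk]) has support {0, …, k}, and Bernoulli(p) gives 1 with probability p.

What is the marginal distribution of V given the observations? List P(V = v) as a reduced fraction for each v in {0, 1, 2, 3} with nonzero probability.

P(V=0) = 1/2, P(V=1) = 1/2

Enumerate traces; 8 have nonzero weight after conditioning:
  (Z=2, Y=0, X=2, V=0, W=1, U=0) weight 2/273
  (Z=2, Y=0, X=2, V=0, W=1, U=1) weight 2/1365
  (Z=2, Y=0, X=2, V=1, W=0, U=0) weight 8/2275
  (Z=2, Y=0, X=2, V=1, W=0, U=1) weight 12/2275
  (Z=2, Y=1, X=2, V=0, W=1, U=0) weight 8/819
  (Z=2, Y=1, X=2, V=0, W=1, U=1) weight 8/4095
  (Z=2, Y=1, X=2, V=1, W=0, U=0) weight 32/6825
  (Z=2, Y=1, X=2, V=1, W=0, U=1) weight 16/2275
Group by V:
  weight(V=0) = 4/195
  weight(V=1) = 4/195
Total weight = 4/195 + 4/195 = 8/195
P(V=0 | obs) = 4/195 / 8/195 = 1/2
P(V=1 | obs) = 4/195 / 8/195 = 1/2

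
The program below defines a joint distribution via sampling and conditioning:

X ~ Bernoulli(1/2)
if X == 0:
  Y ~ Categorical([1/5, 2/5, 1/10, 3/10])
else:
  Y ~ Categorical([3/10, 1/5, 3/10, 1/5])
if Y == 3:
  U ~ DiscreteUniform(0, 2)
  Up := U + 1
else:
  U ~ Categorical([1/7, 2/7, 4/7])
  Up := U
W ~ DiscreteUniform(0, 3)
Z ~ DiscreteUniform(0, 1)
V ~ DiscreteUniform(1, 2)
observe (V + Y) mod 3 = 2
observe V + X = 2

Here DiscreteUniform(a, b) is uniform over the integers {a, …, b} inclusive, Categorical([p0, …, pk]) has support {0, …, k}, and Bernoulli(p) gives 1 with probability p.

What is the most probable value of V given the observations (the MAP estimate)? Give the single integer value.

Enumerate traces; 72 have nonzero weight after conditioning:
  (X=0, Y=0, U=0, W=0, Z=0, V=2) weight 1/1120
  (X=0, Y=0, U=0, W=0, Z=1, V=2) weight 1/1120
  (X=0, Y=0, U=0, W=1, Z=0, V=2) weight 1/1120
  (X=0, Y=0, U=0, W=1, Z=1, V=2) weight 1/1120
  (X=0, Y=0, U=0, W=2, Z=0, V=2) weight 1/1120
  (X=0, Y=0, U=0, W=2, Z=1, V=2) weight 1/1120
  (X=0, Y=0, U=0, W=3, Z=0, V=2) weight 1/1120
  (X=0, Y=0, U=0, W=3, Z=1, V=2) weight 1/1120
  (X=1, Y=1, U=0, W=0, Z=0, V=1) weight 1/1120
  … 63 more
Group by V:
  weight(V=1) = 1/20
  weight(V=2) = 1/8
Total weight = 1/20 + 1/8 = 7/40
P(V=1 | obs) = 1/20 / 7/40 = 2/7
P(V=2 | obs) = 1/8 / 7/40 = 5/7
argmax = 2

argmax_v P(V = v | obs) = 2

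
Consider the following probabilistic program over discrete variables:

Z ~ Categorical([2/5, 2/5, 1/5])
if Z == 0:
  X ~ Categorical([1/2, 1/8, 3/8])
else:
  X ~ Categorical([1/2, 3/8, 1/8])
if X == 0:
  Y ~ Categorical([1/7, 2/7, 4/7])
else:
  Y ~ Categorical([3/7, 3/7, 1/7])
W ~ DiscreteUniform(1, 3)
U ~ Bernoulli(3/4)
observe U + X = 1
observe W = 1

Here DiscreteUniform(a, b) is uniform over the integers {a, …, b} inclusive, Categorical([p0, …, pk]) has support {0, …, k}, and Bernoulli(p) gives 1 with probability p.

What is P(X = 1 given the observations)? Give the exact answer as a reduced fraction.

P(X = 1 | obs) = 11/71

Enumerate traces; 18 have nonzero weight after conditioning:
  (Z=0, X=0, Y=0, W=1, U=1) weight 1/140
  (Z=0, X=0, Y=1, W=1, U=1) weight 1/70
  (Z=0, X=0, Y=2, W=1, U=1) weight 1/35
  (Z=0, X=1, Y=0, W=1, U=0) weight 1/560
  (Z=0, X=1, Y=1, W=1, U=0) weight 1/560
  (Z=0, X=1, Y=2, W=1, U=0) weight 1/1680
  (Z=1, X=0, Y=0, W=1, U=1) weight 1/140
  (Z=1, X=0, Y=1, W=1, U=1) weight 1/70
  … 10 more
Group by X:
  weight(X=0) = 1/8
  weight(X=1) = 11/480
Total weight = 1/8 + 11/480 = 71/480
P(X=0 | obs) = 1/8 / 71/480 = 60/71
P(X=1 | obs) = 11/480 / 71/480 = 11/71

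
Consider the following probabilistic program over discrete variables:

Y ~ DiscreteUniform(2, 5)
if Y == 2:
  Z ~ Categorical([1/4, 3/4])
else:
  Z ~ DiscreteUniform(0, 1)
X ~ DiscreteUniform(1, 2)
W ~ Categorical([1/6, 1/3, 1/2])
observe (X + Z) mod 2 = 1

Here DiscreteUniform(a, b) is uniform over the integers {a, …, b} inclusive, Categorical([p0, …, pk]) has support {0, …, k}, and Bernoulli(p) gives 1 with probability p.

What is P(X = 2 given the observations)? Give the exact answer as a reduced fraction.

P(X = 2 | obs) = 9/16

Enumerate traces; 24 have nonzero weight after conditioning:
  (Y=2, Z=0, X=1, W=0) weight 1/192
  (Y=2, Z=0, X=1, W=1) weight 1/96
  (Y=2, Z=0, X=1, W=2) weight 1/64
  (Y=2, Z=1, X=2, W=0) weight 1/64
  (Y=2, Z=1, X=2, W=1) weight 1/32
  (Y=2, Z=1, X=2, W=2) weight 3/64
  (Y=3, Z=0, X=1, W=0) weight 1/96
  (Y=3, Z=0, X=1, W=1) weight 1/48
  … 16 more
Group by X:
  weight(X=1) = 7/32
  weight(X=2) = 9/32
Total weight = 7/32 + 9/32 = 1/2
P(X=1 | obs) = 7/32 / 1/2 = 7/16
P(X=2 | obs) = 9/32 / 1/2 = 9/16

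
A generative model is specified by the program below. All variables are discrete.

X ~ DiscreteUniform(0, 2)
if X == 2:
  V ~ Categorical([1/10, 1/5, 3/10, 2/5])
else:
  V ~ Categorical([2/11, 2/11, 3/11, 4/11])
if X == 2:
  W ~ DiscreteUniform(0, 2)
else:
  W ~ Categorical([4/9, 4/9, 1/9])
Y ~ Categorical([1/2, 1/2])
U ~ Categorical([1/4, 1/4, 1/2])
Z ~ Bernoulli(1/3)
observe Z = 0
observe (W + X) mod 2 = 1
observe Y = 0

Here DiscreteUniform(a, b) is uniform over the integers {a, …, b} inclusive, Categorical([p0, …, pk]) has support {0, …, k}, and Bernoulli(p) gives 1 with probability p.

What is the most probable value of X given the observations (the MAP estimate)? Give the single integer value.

argmax_v P(X = v | obs) = 1

Enumerate traces; 48 have nonzero weight after conditioning:
  (X=0, V=0, W=1, Y=0, U=0, Z=0) weight 2/891
  (X=0, V=0, W=1, Y=0, U=1, Z=0) weight 2/891
  (X=0, V=0, W=1, Y=0, U=2, Z=0) weight 4/891
  (X=0, V=1, W=1, Y=0, U=0, Z=0) weight 2/891
  (X=0, V=1, W=1, Y=0, U=1, Z=0) weight 2/891
  (X=0, V=1, W=1, Y=0, U=2, Z=0) weight 4/891
  (X=0, V=2, W=1, Y=0, U=0, Z=0) weight 1/297
  (X=0, V=2, W=1, Y=0, U=1, Z=0) weight 1/297
  (X=1, V=0, W=0, Y=0, U=0, Z=0) weight 2/891
  (X=2, V=0, W=1, Y=0, U=0, Z=0) weight 1/1080
  … 38 more
Group by X:
  weight(X=0) = 4/81
  weight(X=1) = 5/81
  weight(X=2) = 1/27
Total weight = 4/81 + 5/81 + 1/27 = 4/27
P(X=0 | obs) = 4/81 / 4/27 = 1/3
P(X=1 | obs) = 5/81 / 4/27 = 5/12
P(X=2 | obs) = 1/27 / 4/27 = 1/4
argmax = 1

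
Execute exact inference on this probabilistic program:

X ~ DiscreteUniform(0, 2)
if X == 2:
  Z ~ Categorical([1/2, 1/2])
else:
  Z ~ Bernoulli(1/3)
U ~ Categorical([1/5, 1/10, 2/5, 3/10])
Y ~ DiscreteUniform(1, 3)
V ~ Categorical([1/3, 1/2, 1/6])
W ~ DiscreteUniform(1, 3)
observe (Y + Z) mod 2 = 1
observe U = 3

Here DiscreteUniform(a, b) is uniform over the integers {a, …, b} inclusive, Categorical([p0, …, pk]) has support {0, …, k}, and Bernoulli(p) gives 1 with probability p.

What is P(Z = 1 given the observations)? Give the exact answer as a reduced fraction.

P(Z = 1 | obs) = 7/29

Enumerate traces; 81 have nonzero weight after conditioning:
  (X=0, Z=0, U=3, Y=1, V=0, W=1) weight 1/405
  (X=0, Z=0, U=3, Y=1, V=0, W=2) weight 1/405
  (X=0, Z=0, U=3, Y=1, V=0, W=3) weight 1/405
  (X=0, Z=0, U=3, Y=1, V=1, W=1) weight 1/270
  (X=0, Z=0, U=3, Y=1, V=1, W=2) weight 1/270
  (X=0, Z=0, U=3, Y=1, V=1, W=3) weight 1/270
  (X=0, Z=0, U=3, Y=1, V=2, W=1) weight 1/810
  (X=0, Z=0, U=3, Y=1, V=2, W=2) weight 1/810
  (X=0, Z=1, U=3, Y=2, V=0, W=1) weight 1/810
  … 72 more
Group by Z:
  weight(Z=0) = 11/90
  weight(Z=1) = 7/180
Total weight = 11/90 + 7/180 = 29/180
P(Z=0 | obs) = 11/90 / 29/180 = 22/29
P(Z=1 | obs) = 7/180 / 29/180 = 7/29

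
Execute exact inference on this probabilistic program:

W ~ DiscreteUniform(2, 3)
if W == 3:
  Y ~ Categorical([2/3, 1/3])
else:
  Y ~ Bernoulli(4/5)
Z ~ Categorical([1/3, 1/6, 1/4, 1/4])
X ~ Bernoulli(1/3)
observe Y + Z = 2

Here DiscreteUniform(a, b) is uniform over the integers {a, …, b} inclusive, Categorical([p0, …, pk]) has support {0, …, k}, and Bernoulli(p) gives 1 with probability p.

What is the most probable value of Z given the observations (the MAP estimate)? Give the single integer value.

Enumerate traces; 8 have nonzero weight after conditioning:
  (W=2, Y=0, Z=2, X=0) weight 1/60
  (W=2, Y=0, Z=2, X=1) weight 1/120
  (W=2, Y=1, Z=1, X=0) weight 2/45
  (W=2, Y=1, Z=1, X=1) weight 1/45
  (W=3, Y=0, Z=2, X=0) weight 1/18
  (W=3, Y=0, Z=2, X=1) weight 1/36
  (W=3, Y=1, Z=1, X=0) weight 1/54
  (W=3, Y=1, Z=1, X=1) weight 1/108
Group by Z:
  weight(Z=1) = 17/180
  weight(Z=2) = 13/120
Total weight = 17/180 + 13/120 = 73/360
P(Z=1 | obs) = 17/180 / 73/360 = 34/73
P(Z=2 | obs) = 13/120 / 73/360 = 39/73
argmax = 2

argmax_v P(Z = v | obs) = 2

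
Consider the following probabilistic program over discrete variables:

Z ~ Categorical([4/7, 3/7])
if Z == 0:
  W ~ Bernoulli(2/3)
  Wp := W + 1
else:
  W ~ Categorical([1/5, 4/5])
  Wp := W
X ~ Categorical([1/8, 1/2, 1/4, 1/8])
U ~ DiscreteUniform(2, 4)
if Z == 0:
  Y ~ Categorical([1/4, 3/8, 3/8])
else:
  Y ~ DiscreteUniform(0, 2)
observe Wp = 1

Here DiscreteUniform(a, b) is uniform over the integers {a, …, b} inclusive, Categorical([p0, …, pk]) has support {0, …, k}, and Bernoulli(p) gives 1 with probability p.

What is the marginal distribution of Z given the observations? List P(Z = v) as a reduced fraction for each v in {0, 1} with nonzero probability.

Enumerate traces; 72 have nonzero weight after conditioning:
  (Z=0, W=0, X=0, U=2, Y=0) weight 1/504
  (Z=0, W=0, X=0, U=2, Y=1) weight 1/336
  (Z=0, W=0, X=0, U=2, Y=2) weight 1/336
  (Z=0, W=0, X=0, U=3, Y=0) weight 1/504
  (Z=0, W=0, X=0, U=3, Y=1) weight 1/336
  (Z=0, W=0, X=0, U=3, Y=2) weight 1/336
  (Z=0, W=0, X=0, U=4, Y=0) weight 1/504
  (Z=0, W=0, X=0, U=4, Y=1) weight 1/336
  (Z=1, W=1, X=0, U=2, Y=0) weight 1/210
  … 63 more
Group by Z:
  weight(Z=0) = 4/21
  weight(Z=1) = 12/35
Total weight = 4/21 + 12/35 = 8/15
P(Z=0 | obs) = 4/21 / 8/15 = 5/14
P(Z=1 | obs) = 12/35 / 8/15 = 9/14

P(Z=0) = 5/14, P(Z=1) = 9/14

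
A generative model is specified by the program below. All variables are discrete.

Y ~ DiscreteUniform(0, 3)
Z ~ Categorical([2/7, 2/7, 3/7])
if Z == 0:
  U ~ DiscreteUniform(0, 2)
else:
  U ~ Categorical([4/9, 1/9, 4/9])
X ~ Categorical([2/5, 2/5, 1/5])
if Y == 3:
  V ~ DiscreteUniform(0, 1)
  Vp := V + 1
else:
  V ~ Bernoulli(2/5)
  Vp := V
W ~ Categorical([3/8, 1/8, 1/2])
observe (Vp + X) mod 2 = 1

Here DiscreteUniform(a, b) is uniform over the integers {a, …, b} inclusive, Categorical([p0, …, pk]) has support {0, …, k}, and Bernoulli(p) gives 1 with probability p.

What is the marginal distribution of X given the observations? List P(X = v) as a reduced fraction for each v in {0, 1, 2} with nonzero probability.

Enumerate traces; 324 have nonzero weight after conditioning:
  (Y=0, Z=0, U=0, X=0, V=1, W=0) weight 1/700
  (Y=0, Z=0, U=0, X=0, V=1, W=1) weight 1/2100
  (Y=0, Z=0, U=0, X=0, V=1, W=2) weight 1/525
  (Y=0, Z=0, U=0, X=1, V=0, W=0) weight 3/1400
  (Y=0, Z=0, U=0, X=1, V=0, W=1) weight 1/1400
  (Y=0, Z=0, U=0, X=1, V=0, W=2) weight 1/350
  (Y=0, Z=0, U=0, X=2, V=1, W=0) weight 1/1400
  (Y=0, Z=0, U=0, X=2, V=1, W=1) weight 1/4200
  … 316 more
Group by X:
  weight(X=0) = 17/100
  weight(X=1) = 23/100
  weight(X=2) = 17/200
Total weight = 17/100 + 23/100 + 17/200 = 97/200
P(X=0 | obs) = 17/100 / 97/200 = 34/97
P(X=1 | obs) = 23/100 / 97/200 = 46/97
P(X=2 | obs) = 17/200 / 97/200 = 17/97

P(X=0) = 34/97, P(X=1) = 46/97, P(X=2) = 17/97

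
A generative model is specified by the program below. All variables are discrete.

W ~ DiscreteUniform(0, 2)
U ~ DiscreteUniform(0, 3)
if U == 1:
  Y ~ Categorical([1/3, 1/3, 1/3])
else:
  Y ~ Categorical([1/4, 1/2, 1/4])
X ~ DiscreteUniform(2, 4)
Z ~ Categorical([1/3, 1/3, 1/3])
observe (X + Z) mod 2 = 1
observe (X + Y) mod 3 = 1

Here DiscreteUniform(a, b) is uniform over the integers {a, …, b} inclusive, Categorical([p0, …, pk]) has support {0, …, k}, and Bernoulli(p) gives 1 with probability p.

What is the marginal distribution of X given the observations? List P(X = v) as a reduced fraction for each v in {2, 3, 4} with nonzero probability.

Enumerate traces; 48 have nonzero weight after conditioning:
  (W=0, U=0, Y=0, X=4, Z=1) weight 1/432
  (W=0, U=0, Y=1, X=3, Z=0) weight 1/216
  (W=0, U=0, Y=1, X=3, Z=2) weight 1/216
  (W=0, U=0, Y=2, X=2, Z=1) weight 1/432
  (W=0, U=1, Y=0, X=4, Z=1) weight 1/324
  (W=0, U=1, Y=1, X=3, Z=0) weight 1/324
  (W=0, U=1, Y=1, X=3, Z=2) weight 1/324
  (W=0, U=1, Y=2, X=2, Z=1) weight 1/324
  … 40 more
Group by X:
  weight(X=2) = 13/432
  weight(X=3) = 11/108
  weight(X=4) = 13/432
Total weight = 13/432 + 11/108 + 13/432 = 35/216
P(X=2 | obs) = 13/432 / 35/216 = 13/70
P(X=3 | obs) = 11/108 / 35/216 = 22/35
P(X=4 | obs) = 13/432 / 35/216 = 13/70

P(X=2) = 13/70, P(X=3) = 22/35, P(X=4) = 13/70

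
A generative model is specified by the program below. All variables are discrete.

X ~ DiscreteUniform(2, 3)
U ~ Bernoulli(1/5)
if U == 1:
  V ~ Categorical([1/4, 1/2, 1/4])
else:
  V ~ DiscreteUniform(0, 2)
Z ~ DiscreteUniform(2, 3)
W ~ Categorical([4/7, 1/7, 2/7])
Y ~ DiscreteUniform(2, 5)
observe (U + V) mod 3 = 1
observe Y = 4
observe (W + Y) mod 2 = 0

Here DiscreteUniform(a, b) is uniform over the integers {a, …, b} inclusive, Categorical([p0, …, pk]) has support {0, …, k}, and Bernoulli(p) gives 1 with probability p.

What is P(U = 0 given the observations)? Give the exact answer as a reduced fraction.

Enumerate traces; 16 have nonzero weight after conditioning:
  (X=2, U=0, V=1, Z=2, W=0, Y=4) weight 1/105
  (X=2, U=0, V=1, Z=2, W=2, Y=4) weight 1/210
  (X=2, U=0, V=1, Z=3, W=0, Y=4) weight 1/105
  (X=2, U=0, V=1, Z=3, W=2, Y=4) weight 1/210
  (X=2, U=1, V=0, Z=2, W=0, Y=4) weight 1/560
  (X=2, U=1, V=0, Z=2, W=2, Y=4) weight 1/1120
  (X=2, U=1, V=0, Z=3, W=0, Y=4) weight 1/560
  (X=2, U=1, V=0, Z=3, W=2, Y=4) weight 1/1120
  … 8 more
Group by U:
  weight(U=0) = 2/35
  weight(U=1) = 3/280
Total weight = 2/35 + 3/280 = 19/280
P(U=0 | obs) = 2/35 / 19/280 = 16/19
P(U=1 | obs) = 3/280 / 19/280 = 3/19

P(U = 0 | obs) = 16/19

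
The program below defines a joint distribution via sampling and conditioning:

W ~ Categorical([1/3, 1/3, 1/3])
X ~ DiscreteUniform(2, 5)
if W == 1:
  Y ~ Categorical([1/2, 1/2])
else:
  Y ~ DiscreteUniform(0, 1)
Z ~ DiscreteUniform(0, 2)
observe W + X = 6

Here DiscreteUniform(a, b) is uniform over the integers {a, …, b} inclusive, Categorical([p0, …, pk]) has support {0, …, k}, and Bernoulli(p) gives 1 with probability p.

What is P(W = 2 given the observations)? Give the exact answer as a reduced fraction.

P(W = 2 | obs) = 1/2

Enumerate traces; 12 have nonzero weight after conditioning:
  (W=1, X=5, Y=0, Z=0) weight 1/72
  (W=1, X=5, Y=0, Z=1) weight 1/72
  (W=1, X=5, Y=0, Z=2) weight 1/72
  (W=1, X=5, Y=1, Z=0) weight 1/72
  (W=1, X=5, Y=1, Z=1) weight 1/72
  (W=1, X=5, Y=1, Z=2) weight 1/72
  (W=2, X=4, Y=0, Z=0) weight 1/72
  (W=2, X=4, Y=0, Z=1) weight 1/72
  … 4 more
Group by W:
  weight(W=1) = 1/12
  weight(W=2) = 1/12
Total weight = 1/12 + 1/12 = 1/6
P(W=1 | obs) = 1/12 / 1/6 = 1/2
P(W=2 | obs) = 1/12 / 1/6 = 1/2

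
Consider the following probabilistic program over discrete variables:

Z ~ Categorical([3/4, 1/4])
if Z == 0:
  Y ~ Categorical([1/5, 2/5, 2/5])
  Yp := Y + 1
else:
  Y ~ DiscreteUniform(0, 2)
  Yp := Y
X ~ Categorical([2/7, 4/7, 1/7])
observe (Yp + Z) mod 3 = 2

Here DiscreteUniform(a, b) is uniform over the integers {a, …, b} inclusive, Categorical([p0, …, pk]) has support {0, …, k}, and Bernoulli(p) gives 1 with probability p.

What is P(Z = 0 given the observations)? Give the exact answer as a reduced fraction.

Enumerate traces; 6 have nonzero weight after conditioning:
  (Z=0, Y=1, X=0) weight 3/35
  (Z=0, Y=1, X=1) weight 6/35
  (Z=0, Y=1, X=2) weight 3/70
  (Z=1, Y=1, X=0) weight 1/42
  (Z=1, Y=1, X=1) weight 1/21
  (Z=1, Y=1, X=2) weight 1/84
Group by Z:
  weight(Z=0) = 3/10
  weight(Z=1) = 1/12
Total weight = 3/10 + 1/12 = 23/60
P(Z=0 | obs) = 3/10 / 23/60 = 18/23
P(Z=1 | obs) = 1/12 / 23/60 = 5/23

P(Z = 0 | obs) = 18/23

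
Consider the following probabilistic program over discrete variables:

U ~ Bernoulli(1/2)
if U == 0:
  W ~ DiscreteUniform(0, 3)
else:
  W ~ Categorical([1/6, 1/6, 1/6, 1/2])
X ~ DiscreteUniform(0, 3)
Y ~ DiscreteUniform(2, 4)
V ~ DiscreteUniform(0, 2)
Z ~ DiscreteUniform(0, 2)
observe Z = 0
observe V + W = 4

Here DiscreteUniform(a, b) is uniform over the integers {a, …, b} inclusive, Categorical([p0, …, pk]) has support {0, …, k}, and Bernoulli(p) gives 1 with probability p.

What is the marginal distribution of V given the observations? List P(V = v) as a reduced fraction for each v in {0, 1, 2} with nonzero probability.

P(V=1) = 9/14, P(V=2) = 5/14

Enumerate traces; 48 have nonzero weight after conditioning:
  (U=0, W=2, X=0, Y=2, V=2, Z=0) weight 1/864
  (U=0, W=2, X=0, Y=3, V=2, Z=0) weight 1/864
  (U=0, W=2, X=0, Y=4, V=2, Z=0) weight 1/864
  (U=0, W=2, X=1, Y=2, V=2, Z=0) weight 1/864
  (U=0, W=2, X=1, Y=3, V=2, Z=0) weight 1/864
  (U=0, W=2, X=1, Y=4, V=2, Z=0) weight 1/864
  (U=0, W=2, X=2, Y=2, V=2, Z=0) weight 1/864
  (U=0, W=2, X=2, Y=3, V=2, Z=0) weight 1/864
  (U=0, W=3, X=0, Y=2, V=1, Z=0) weight 1/864
  … 39 more
Group by V:
  weight(V=1) = 1/24
  weight(V=2) = 5/216
Total weight = 1/24 + 5/216 = 7/108
P(V=1 | obs) = 1/24 / 7/108 = 9/14
P(V=2 | obs) = 5/216 / 7/108 = 5/14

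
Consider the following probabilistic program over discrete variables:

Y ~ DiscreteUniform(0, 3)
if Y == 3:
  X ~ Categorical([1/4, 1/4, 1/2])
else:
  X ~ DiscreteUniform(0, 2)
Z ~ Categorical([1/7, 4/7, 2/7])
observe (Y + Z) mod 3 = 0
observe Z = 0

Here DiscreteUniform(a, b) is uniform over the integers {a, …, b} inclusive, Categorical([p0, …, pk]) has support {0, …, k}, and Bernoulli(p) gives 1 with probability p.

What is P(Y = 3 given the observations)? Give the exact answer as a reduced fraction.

Enumerate traces; 6 have nonzero weight after conditioning:
  (Y=0, X=0, Z=0) weight 1/84
  (Y=0, X=1, Z=0) weight 1/84
  (Y=0, X=2, Z=0) weight 1/84
  (Y=3, X=0, Z=0) weight 1/112
  (Y=3, X=1, Z=0) weight 1/112
  (Y=3, X=2, Z=0) weight 1/56
Group by Y:
  weight(Y=0) = 1/28
  weight(Y=3) = 1/28
Total weight = 1/28 + 1/28 = 1/14
P(Y=0 | obs) = 1/28 / 1/14 = 1/2
P(Y=3 | obs) = 1/28 / 1/14 = 1/2

P(Y = 3 | obs) = 1/2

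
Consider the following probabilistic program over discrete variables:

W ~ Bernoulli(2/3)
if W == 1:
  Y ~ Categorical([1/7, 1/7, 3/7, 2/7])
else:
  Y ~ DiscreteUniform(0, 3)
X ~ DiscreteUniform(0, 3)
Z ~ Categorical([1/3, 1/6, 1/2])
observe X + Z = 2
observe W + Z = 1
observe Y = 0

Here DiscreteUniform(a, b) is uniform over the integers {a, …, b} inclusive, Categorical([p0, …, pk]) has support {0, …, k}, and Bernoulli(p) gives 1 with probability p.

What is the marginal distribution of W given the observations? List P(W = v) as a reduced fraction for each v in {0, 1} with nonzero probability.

Enumerate traces; 2 have nonzero weight after conditioning:
  (W=0, Y=0, X=1, Z=1) weight 1/288
  (W=1, Y=0, X=2, Z=0) weight 1/126
Group by W:
  weight(W=0) = 1/288
  weight(W=1) = 1/126
Total weight = 1/288 + 1/126 = 23/2016
P(W=0 | obs) = 1/288 / 23/2016 = 7/23
P(W=1 | obs) = 1/126 / 23/2016 = 16/23

P(W=0) = 7/23, P(W=1) = 16/23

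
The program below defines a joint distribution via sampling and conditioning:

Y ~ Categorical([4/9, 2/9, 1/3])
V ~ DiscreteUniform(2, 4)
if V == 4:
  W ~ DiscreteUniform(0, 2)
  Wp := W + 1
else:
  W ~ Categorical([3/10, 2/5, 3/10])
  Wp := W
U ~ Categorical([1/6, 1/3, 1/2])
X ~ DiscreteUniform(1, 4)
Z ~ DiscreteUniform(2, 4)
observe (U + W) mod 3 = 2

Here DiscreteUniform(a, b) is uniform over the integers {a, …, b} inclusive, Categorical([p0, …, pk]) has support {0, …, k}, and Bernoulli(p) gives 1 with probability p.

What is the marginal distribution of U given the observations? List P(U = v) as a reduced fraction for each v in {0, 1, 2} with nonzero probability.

P(U=0) = 7/45, P(U=1) = 17/45, P(U=2) = 7/15

Enumerate traces; 324 have nonzero weight after conditioning:
  (Y=0, V=2, W=0, U=2, X=1, Z=2) weight 1/540
  (Y=0, V=2, W=0, U=2, X=1, Z=3) weight 1/540
  (Y=0, V=2, W=0, U=2, X=1, Z=4) weight 1/540
  (Y=0, V=2, W=0, U=2, X=2, Z=2) weight 1/540
  (Y=0, V=2, W=0, U=2, X=2, Z=3) weight 1/540
  (Y=0, V=2, W=0, U=2, X=2, Z=4) weight 1/540
  (Y=0, V=2, W=0, U=2, X=3, Z=2) weight 1/540
  (Y=0, V=2, W=0, U=2, X=3, Z=3) weight 1/540
  (Y=0, V=2, W=1, U=1, X=1, Z=2) weight 2/1215
  (Y=0, V=2, W=2, U=0, X=1, Z=2) weight 1/1620
  … 314 more
Group by U:
  weight(U=0) = 7/135
  weight(U=1) = 17/135
  weight(U=2) = 7/45
Total weight = 7/135 + 17/135 + 7/45 = 1/3
P(U=0 | obs) = 7/135 / 1/3 = 7/45
P(U=1 | obs) = 17/135 / 1/3 = 17/45
P(U=2 | obs) = 7/45 / 1/3 = 7/15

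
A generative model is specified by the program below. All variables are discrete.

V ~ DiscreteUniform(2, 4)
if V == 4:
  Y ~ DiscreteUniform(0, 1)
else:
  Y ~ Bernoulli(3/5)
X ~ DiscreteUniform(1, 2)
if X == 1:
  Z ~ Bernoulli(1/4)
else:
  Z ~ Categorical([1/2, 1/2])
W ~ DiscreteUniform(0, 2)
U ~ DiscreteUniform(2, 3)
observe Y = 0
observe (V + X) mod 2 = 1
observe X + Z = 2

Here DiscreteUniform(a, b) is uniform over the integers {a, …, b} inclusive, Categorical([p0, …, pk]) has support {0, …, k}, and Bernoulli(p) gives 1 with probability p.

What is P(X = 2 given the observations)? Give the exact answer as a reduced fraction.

P(X = 2 | obs) = 8/17

Enumerate traces; 18 have nonzero weight after conditioning:
  (V=2, Y=0, X=1, Z=1, W=0, U=2) weight 1/360
  (V=2, Y=0, X=1, Z=1, W=0, U=3) weight 1/360
  (V=2, Y=0, X=1, Z=1, W=1, U=2) weight 1/360
  (V=2, Y=0, X=1, Z=1, W=1, U=3) weight 1/360
  (V=2, Y=0, X=1, Z=1, W=2, U=2) weight 1/360
  (V=2, Y=0, X=1, Z=1, W=2, U=3) weight 1/360
  (V=3, Y=0, X=2, Z=0, W=0, U=2) weight 1/180
  (V=3, Y=0, X=2, Z=0, W=0, U=3) weight 1/180
  … 10 more
Group by X:
  weight(X=1) = 3/80
  weight(X=2) = 1/30
Total weight = 3/80 + 1/30 = 17/240
P(X=1 | obs) = 3/80 / 17/240 = 9/17
P(X=2 | obs) = 1/30 / 17/240 = 8/17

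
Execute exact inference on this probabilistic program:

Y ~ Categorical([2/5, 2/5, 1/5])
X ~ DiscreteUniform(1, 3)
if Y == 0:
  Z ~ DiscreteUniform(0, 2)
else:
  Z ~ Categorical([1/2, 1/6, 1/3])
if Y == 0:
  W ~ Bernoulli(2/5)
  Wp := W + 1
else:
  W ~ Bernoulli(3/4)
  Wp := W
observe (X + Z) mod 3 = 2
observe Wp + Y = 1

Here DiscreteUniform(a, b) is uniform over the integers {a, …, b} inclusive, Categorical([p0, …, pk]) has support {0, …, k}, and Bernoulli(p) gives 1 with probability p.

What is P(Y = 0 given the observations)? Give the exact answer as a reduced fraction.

P(Y = 0 | obs) = 12/17

Enumerate traces; 6 have nonzero weight after conditioning:
  (Y=0, X=1, Z=1, W=0) weight 2/75
  (Y=0, X=2, Z=0, W=0) weight 2/75
  (Y=0, X=3, Z=2, W=0) weight 2/75
  (Y=1, X=1, Z=1, W=0) weight 1/180
  (Y=1, X=2, Z=0, W=0) weight 1/60
  (Y=1, X=3, Z=2, W=0) weight 1/90
Group by Y:
  weight(Y=0) = 2/25
  weight(Y=1) = 1/30
Total weight = 2/25 + 1/30 = 17/150
P(Y=0 | obs) = 2/25 / 17/150 = 12/17
P(Y=1 | obs) = 1/30 / 17/150 = 5/17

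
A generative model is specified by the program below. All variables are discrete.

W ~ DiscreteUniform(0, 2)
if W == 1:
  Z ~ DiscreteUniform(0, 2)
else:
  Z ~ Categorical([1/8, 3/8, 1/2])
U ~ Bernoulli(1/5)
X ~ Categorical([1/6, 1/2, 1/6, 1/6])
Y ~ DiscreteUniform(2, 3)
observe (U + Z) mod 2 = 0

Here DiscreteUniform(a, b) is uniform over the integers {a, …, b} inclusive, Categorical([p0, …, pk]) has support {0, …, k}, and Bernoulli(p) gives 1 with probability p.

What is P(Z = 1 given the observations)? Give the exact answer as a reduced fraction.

Enumerate traces; 72 have nonzero weight after conditioning:
  (W=0, Z=0, U=0, X=0, Y=2) weight 1/360
  (W=0, Z=0, U=0, X=0, Y=3) weight 1/360
  (W=0, Z=0, U=0, X=1, Y=2) weight 1/120
  (W=0, Z=0, U=0, X=1, Y=3) weight 1/120
  (W=0, Z=0, U=0, X=2, Y=2) weight 1/360
  (W=0, Z=0, U=0, X=2, Y=3) weight 1/360
  (W=0, Z=0, U=0, X=3, Y=2) weight 1/360
  (W=0, Z=0, U=0, X=3, Y=3) weight 1/360
  (W=0, Z=1, U=1, X=0, Y=2) weight 1/480
  (W=0, Z=2, U=0, X=0, Y=2) weight 1/90
  … 62 more
Group by Z:
  weight(Z=0) = 7/45
  weight(Z=1) = 13/180
  weight(Z=2) = 16/45
Total weight = 7/45 + 13/180 + 16/45 = 7/12
P(Z=0 | obs) = 7/45 / 7/12 = 4/15
P(Z=1 | obs) = 13/180 / 7/12 = 13/105
P(Z=2 | obs) = 16/45 / 7/12 = 64/105

P(Z = 1 | obs) = 13/105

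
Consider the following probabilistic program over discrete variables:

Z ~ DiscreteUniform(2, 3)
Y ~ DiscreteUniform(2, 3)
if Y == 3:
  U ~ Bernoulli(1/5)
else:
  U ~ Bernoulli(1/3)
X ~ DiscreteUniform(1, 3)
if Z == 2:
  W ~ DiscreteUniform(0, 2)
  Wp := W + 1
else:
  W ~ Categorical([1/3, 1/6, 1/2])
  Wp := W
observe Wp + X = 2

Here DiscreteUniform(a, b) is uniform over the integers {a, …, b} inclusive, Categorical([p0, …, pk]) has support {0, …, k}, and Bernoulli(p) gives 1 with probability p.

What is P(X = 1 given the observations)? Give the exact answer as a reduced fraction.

Enumerate traces; 12 have nonzero weight after conditioning:
  (Z=2, Y=2, U=0, X=1, W=0) weight 1/54
  (Z=2, Y=2, U=1, X=1, W=0) weight 1/108
  (Z=2, Y=3, U=0, X=1, W=0) weight 1/45
  (Z=2, Y=3, U=1, X=1, W=0) weight 1/180
  (Z=3, Y=2, U=0, X=1, W=1) weight 1/108
  (Z=3, Y=2, U=0, X=2, W=0) weight 1/54
  (Z=3, Y=2, U=1, X=1, W=1) weight 1/216
  (Z=3, Y=2, U=1, X=2, W=0) weight 1/108
  … 4 more
Group by X:
  weight(X=1) = 1/12
  weight(X=2) = 1/18
Total weight = 1/12 + 1/18 = 5/36
P(X=1 | obs) = 1/12 / 5/36 = 3/5
P(X=2 | obs) = 1/18 / 5/36 = 2/5

P(X = 1 | obs) = 3/5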